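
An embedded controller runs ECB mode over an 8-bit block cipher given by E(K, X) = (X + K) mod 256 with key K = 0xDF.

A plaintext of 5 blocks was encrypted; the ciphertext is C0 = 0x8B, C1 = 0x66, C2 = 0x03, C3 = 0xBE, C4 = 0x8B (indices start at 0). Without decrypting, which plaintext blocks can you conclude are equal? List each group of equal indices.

P0 = P4

ECB encrypts each block independently with the same key, so equal ciphertext blocks imply equal plaintext blocks.
C0 = C4 = 0x8B, so P0 = P4.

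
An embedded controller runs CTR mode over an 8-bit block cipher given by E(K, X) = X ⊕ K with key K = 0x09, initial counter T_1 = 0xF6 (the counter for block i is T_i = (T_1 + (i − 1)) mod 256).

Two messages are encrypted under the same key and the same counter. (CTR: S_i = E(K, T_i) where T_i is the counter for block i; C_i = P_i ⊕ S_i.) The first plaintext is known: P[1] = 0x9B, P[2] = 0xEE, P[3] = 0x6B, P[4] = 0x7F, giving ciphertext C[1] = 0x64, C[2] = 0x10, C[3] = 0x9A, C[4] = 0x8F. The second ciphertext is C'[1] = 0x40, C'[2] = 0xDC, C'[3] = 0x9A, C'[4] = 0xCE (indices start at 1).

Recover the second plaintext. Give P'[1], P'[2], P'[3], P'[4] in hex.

P'[1] = 0xBF, P'[2] = 0x22, P'[3] = 0x6B, P'[4] = 0x3E

In CTR with a reused counter, both messages share the same keystream S_i, so C_i ⊕ C'_i = P_i ⊕ P'_i and thus P'_i = P_i ⊕ C_i ⊕ C'_i.
P'[1]: 0x9B ⊕ 0x64 ⊕ 0x40 = 0xBF.
P'[2]: 0xEE ⊕ 0x10 ⊕ 0xDC = 0x22.
P'[3]: 0x6B ⊕ 0x9A ⊕ 0x9A = 0x6B.
P'[4]: 0x7F ⊕ 0x8F ⊕ 0xCE = 0x3E.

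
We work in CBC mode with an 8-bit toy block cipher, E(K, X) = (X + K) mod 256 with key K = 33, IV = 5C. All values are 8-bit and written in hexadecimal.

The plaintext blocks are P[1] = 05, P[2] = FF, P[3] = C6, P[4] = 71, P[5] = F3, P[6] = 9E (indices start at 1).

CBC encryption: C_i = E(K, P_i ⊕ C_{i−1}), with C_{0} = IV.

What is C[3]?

C[3] = 93

C[1]: P[1] ⊕ 5C = 59; E(K, 59) = 8C.
C[2]: P[2] ⊕ 8C = 73; E(K, 73) = A6.
C[3]: P[3] ⊕ A6 = 60; E(K, 60) = 93.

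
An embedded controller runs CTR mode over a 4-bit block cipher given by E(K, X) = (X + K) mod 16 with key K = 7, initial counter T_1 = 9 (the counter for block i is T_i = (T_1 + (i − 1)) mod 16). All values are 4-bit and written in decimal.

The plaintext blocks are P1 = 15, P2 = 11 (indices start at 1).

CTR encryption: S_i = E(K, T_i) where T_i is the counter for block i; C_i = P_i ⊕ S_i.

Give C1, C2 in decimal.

C1: T = 9, S = E(K, T) = 0; 15 ⊕ 0 = 15.
C2: T = 10, S = E(K, T) = 1; 11 ⊕ 1 = 10.

C1 = 15, C2 = 10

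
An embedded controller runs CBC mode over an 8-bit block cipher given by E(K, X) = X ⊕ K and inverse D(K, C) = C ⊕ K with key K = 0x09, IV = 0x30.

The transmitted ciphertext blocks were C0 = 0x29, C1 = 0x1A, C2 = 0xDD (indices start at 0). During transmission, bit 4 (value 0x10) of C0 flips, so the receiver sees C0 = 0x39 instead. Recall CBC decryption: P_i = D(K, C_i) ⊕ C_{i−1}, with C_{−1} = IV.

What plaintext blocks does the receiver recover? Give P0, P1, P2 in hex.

Only C0 changed, to 0x39. In CBC, a change in C_i garbles P_i and flips the same bit in P_{i+1}. Decrypting the received ciphertext:
P0: D(K, 0x39) = 0x30; 0x30 ⊕ 0x30 = 0x00.
P1: D(K, 0x1A) = 0x13; 0x13 ⊕ 0x39 = 0x2A.
P2: D(K, 0xDD) = 0xD4; 0xD4 ⊕ 0x1A = 0xCE.
Blocks that differ from the original plaintext: P0, P1.

P0 = 0x00, P1 = 0x2A, P2 = 0xCE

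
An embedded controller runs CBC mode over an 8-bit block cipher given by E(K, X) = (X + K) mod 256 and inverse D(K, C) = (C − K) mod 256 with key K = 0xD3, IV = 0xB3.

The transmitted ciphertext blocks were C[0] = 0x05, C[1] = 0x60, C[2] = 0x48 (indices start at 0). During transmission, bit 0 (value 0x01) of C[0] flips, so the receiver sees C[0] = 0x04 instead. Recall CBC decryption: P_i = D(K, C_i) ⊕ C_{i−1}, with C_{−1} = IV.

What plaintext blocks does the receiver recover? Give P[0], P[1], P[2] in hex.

P[0] = 0x82, P[1] = 0x89, P[2] = 0x15

Only C[0] changed, to 0x04. In CBC, a change in C_i garbles P_i and flips the same bit in P_{i+1}. Decrypting the received ciphertext:
P[0]: D(K, 0x04) = 0x31; 0x31 ⊕ 0xB3 = 0x82.
P[1]: D(K, 0x60) = 0x8D; 0x8D ⊕ 0x04 = 0x89.
P[2]: D(K, 0x48) = 0x75; 0x75 ⊕ 0x60 = 0x15.
Blocks that differ from the original plaintext: P[0], P[1].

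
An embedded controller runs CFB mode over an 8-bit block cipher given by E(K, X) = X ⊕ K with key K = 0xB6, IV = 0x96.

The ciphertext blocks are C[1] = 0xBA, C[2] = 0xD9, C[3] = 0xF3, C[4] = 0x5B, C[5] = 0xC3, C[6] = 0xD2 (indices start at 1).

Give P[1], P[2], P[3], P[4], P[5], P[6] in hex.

P[1] = 0x9A, P[2] = 0xD5, P[3] = 0x9C, P[4] = 0x1E, P[5] = 0x2E, P[6] = 0xA7

CFB decryption: P_i = C_i ⊕ E(K, C_{i−1}), with C_{0} = IV.
P[1]: E(K, 0x96) = 0x20; 0xBA ⊕ 0x20 = 0x9A.
P[2]: E(K, 0xBA) = 0x0C; 0xD9 ⊕ 0x0C = 0xD5.
P[3]: E(K, 0xD9) = 0x6F; 0xF3 ⊕ 0x6F = 0x9C.
P[4]: E(K, 0xF3) = 0x45; 0x5B ⊕ 0x45 = 0x1E.
P[5]: E(K, 0x5B) = 0xED; 0xC3 ⊕ 0xED = 0x2E.
P[6]: E(K, 0xC3) = 0x75; 0xD2 ⊕ 0x75 = 0xA7.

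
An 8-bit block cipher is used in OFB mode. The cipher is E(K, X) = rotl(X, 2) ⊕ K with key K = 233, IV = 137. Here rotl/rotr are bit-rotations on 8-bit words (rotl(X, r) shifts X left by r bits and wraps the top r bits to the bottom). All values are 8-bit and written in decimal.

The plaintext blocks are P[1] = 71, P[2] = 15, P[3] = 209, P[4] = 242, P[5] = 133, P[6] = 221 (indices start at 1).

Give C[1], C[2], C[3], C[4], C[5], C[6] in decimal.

OFB encryption: S_i = E(K, S_{i−1}) with S_{0} = IV; C_i = P_i ⊕ S_i.
C[1]: S = E(K, 137) = 207; 71 ⊕ 207 = 136.
C[2]: S = E(K, 207) = 214; 15 ⊕ 214 = 217.
C[3]: S = E(K, 214) = 178; 209 ⊕ 178 = 99.
C[4]: S = E(K, 178) = 35; 242 ⊕ 35 = 209.
C[5]: S = E(K, 35) = 101; 133 ⊕ 101 = 224.
C[6]: S = E(K, 101) = 124; 221 ⊕ 124 = 161.

C[1] = 136, C[2] = 217, C[3] = 99, C[4] = 209, C[5] = 224, C[6] = 161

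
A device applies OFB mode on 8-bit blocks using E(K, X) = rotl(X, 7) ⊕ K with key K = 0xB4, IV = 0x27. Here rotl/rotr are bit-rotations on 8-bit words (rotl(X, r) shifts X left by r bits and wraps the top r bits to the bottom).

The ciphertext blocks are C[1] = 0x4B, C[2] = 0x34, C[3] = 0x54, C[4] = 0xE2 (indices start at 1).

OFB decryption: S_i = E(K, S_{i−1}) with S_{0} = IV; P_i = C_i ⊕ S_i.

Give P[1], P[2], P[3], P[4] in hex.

P[1] = 0x6C, P[2] = 0x13, P[3] = 0x73, P[4] = 0xC5

P[1]: S = E(K, 0x27) = 0x27; 0x4B ⊕ 0x27 = 0x6C.
P[2]: S = E(K, 0x27) = 0x27; 0x34 ⊕ 0x27 = 0x13.
P[3]: S = E(K, 0x27) = 0x27; 0x54 ⊕ 0x27 = 0x73.
P[4]: S = E(K, 0x27) = 0x27; 0xE2 ⊕ 0x27 = 0xC5.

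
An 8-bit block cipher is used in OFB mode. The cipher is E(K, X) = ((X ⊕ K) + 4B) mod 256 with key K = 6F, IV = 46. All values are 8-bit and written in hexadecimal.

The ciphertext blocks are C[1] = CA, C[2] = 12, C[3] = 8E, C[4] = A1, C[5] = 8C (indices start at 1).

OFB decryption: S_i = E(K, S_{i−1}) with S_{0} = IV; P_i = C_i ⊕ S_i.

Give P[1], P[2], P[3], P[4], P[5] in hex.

P[1]: S = E(K, 46) = 74; CA ⊕ 74 = BE.
P[2]: S = E(K, 74) = 66; 12 ⊕ 66 = 74.
P[3]: S = E(K, 66) = 54; 8E ⊕ 54 = DA.
P[4]: S = E(K, 54) = 86; A1 ⊕ 86 = 27.
P[5]: S = E(K, 86) = 34; 8C ⊕ 34 = B8.

P[1] = BE, P[2] = 74, P[3] = DA, P[4] = 27, P[5] = B8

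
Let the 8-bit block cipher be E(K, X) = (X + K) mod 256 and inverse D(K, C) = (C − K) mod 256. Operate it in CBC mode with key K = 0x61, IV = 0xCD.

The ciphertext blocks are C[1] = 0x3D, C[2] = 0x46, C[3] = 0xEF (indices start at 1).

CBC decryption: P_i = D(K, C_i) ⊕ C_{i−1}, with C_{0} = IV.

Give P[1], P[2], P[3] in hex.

P[1]: D(K, 0x3D) = 0xDC; 0xDC ⊕ 0xCD = 0x11.
P[2]: D(K, 0x46) = 0xE5; 0xE5 ⊕ 0x3D = 0xD8.
P[3]: D(K, 0xEF) = 0x8E; 0x8E ⊕ 0x46 = 0xC8.

P[1] = 0x11, P[2] = 0xD8, P[3] = 0xC8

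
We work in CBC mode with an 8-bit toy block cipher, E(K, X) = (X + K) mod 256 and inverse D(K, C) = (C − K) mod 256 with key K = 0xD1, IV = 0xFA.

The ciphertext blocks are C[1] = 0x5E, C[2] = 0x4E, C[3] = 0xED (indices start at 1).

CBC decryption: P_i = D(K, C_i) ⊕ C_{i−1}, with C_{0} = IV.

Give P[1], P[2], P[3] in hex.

P[1]: D(K, 0x5E) = 0x8D; 0x8D ⊕ 0xFA = 0x77.
P[2]: D(K, 0x4E) = 0x7D; 0x7D ⊕ 0x5E = 0x23.
P[3]: D(K, 0xED) = 0x1C; 0x1C ⊕ 0x4E = 0x52.

P[1] = 0x77, P[2] = 0x23, P[3] = 0x52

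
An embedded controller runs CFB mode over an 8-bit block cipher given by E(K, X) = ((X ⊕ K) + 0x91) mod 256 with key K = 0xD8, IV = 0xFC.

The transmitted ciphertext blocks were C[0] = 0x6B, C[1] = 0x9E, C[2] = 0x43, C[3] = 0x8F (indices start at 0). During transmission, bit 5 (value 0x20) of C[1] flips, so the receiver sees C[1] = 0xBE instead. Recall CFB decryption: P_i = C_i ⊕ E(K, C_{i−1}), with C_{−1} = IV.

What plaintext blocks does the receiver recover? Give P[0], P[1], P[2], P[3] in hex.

Only C[1] changed, to 0xBE. In CFB, a change in C_i flips the same bit in P_i and garbles P_{i+1}. Decrypting the received ciphertext:
P[0]: E(K, 0xFC) = 0xB5; 0x6B ⊕ 0xB5 = 0xDE.
P[1]: E(K, 0x6B) = 0x44; 0xBE ⊕ 0x44 = 0xFA.
P[2]: E(K, 0xBE) = 0xF7; 0x43 ⊕ 0xF7 = 0xB4.
P[3]: E(K, 0x43) = 0x2C; 0x8F ⊕ 0x2C = 0xA3.
Blocks that differ from the original plaintext: P[1], P[2].

P[0] = 0xDE, P[1] = 0xFA, P[2] = 0xB4, P[3] = 0xA3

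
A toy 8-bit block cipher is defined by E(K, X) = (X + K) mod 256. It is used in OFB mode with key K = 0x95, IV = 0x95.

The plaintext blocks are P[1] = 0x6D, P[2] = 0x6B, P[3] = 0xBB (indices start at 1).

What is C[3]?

OFB encryption: S_i = E(K, S_{i−1}) with S_{0} = IV; C_i = P_i ⊕ S_i.
C[1]: S = E(K, 0x95) = 0x2A; 0x6D ⊕ 0x2A = 0x47.
C[2]: S = E(K, 0x2A) = 0xBF; 0x6B ⊕ 0xBF = 0xD4.
C[3]: S = E(K, 0xBF) = 0x54; 0xBB ⊕ 0x54 = 0xEF.

C[3] = 0xEF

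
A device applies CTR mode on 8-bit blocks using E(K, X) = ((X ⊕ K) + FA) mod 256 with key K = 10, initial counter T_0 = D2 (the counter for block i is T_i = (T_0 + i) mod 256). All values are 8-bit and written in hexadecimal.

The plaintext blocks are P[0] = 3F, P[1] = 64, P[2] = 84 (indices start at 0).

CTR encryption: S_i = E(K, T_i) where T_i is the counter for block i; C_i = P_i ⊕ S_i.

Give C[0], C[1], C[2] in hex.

C[0]: T = D2, S = E(K, T) = BC; 3F ⊕ BC = 83.
C[1]: T = D3, S = E(K, T) = BD; 64 ⊕ BD = D9.
C[2]: T = D4, S = E(K, T) = BE; 84 ⊕ BE = 3A.

C[0] = 83, C[1] = D9, C[2] = 3A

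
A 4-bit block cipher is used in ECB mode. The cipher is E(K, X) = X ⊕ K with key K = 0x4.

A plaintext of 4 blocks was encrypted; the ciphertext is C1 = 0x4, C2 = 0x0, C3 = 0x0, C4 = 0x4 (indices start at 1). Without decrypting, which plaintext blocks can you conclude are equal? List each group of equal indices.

P1 = P4; P2 = P3

ECB encrypts each block independently with the same key, so equal ciphertext blocks imply equal plaintext blocks.
C1 = C4 = 0x4, so P1 = P4.
C2 = C3 = 0x0, so P2 = P3.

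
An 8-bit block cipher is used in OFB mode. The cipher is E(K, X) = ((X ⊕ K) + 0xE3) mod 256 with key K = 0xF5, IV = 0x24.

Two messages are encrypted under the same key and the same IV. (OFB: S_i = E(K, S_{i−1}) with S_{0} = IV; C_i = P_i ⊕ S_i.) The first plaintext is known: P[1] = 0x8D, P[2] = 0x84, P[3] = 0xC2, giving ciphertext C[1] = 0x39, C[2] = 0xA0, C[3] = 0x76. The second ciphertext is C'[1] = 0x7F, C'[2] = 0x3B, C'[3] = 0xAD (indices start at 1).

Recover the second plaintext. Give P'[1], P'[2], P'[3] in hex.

P'[1] = 0xCB, P'[2] = 0x1F, P'[3] = 0x19

In OFB with a reused IV, both messages share the same keystream S_i, so C_i ⊕ C'_i = P_i ⊕ P'_i and thus P'_i = P_i ⊕ C_i ⊕ C'_i.
P'[1]: 0x8D ⊕ 0x39 ⊕ 0x7F = 0xCB.
P'[2]: 0x84 ⊕ 0xA0 ⊕ 0x3B = 0x1F.
P'[3]: 0xC2 ⊕ 0x76 ⊕ 0xAD = 0x19.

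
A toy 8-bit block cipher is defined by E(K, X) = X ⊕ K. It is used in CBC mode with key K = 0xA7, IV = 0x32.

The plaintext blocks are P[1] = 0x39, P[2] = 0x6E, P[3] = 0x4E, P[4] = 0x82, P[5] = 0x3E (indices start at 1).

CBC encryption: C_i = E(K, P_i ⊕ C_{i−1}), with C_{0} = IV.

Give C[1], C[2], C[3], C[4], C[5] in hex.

C[1]: P[1] ⊕ 0x32 = 0x0B; E(K, 0x0B) = 0xAC.
C[2]: P[2] ⊕ 0xAC = 0xC2; E(K, 0xC2) = 0x65.
C[3]: P[3] ⊕ 0x65 = 0x2B; E(K, 0x2B) = 0x8C.
C[4]: P[4] ⊕ 0x8C = 0x0E; E(K, 0x0E) = 0xA9.
C[5]: P[5] ⊕ 0xA9 = 0x97; E(K, 0x97) = 0x30.

C[1] = 0xAC, C[2] = 0x65, C[3] = 0x8C, C[4] = 0xA9, C[5] = 0x30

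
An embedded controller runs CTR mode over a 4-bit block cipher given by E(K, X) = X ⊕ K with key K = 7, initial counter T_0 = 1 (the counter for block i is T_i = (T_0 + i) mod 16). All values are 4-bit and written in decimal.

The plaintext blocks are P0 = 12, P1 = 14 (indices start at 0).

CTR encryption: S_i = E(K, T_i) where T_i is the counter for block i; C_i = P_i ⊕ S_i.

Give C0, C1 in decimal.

C0 = 10, C1 = 11

C0: T = 1, S = E(K, T) = 6; 12 ⊕ 6 = 10.
C1: T = 2, S = E(K, T) = 5; 14 ⊕ 5 = 11.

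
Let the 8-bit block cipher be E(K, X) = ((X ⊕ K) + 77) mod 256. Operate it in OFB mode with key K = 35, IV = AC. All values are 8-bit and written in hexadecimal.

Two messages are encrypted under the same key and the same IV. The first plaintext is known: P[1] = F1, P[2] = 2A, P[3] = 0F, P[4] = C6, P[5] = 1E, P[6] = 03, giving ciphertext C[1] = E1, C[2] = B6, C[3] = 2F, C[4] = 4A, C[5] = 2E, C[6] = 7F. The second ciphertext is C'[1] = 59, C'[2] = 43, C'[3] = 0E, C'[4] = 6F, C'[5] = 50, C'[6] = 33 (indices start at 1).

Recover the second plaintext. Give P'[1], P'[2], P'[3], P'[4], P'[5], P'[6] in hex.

In OFB with a reused IV, both messages share the same keystream S_i, so C_i ⊕ C'_i = P_i ⊕ P'_i and thus P'_i = P_i ⊕ C_i ⊕ C'_i.
P'[1]: F1 ⊕ E1 ⊕ 59 = 49.
P'[2]: 2A ⊕ B6 ⊕ 43 = DF.
P'[3]: 0F ⊕ 2F ⊕ 0E = 2E.
P'[4]: C6 ⊕ 4A ⊕ 6F = E3.
P'[5]: 1E ⊕ 2E ⊕ 50 = 60.
P'[6]: 03 ⊕ 7F ⊕ 33 = 4F.

P'[1] = 49, P'[2] = DF, P'[3] = 2E, P'[4] = E3, P'[5] = 60, P'[6] = 4F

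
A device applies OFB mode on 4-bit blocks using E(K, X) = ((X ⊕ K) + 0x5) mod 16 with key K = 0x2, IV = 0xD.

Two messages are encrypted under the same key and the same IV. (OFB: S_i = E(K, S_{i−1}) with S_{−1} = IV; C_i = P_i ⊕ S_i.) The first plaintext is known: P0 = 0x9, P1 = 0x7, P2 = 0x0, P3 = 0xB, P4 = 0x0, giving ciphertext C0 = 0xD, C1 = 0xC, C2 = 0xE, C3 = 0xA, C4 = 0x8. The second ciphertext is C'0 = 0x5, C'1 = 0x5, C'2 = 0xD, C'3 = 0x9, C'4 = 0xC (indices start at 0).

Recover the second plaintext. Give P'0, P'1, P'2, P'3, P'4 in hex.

In OFB with a reused IV, both messages share the same keystream S_i, so C_i ⊕ C'_i = P_i ⊕ P'_i and thus P'_i = P_i ⊕ C_i ⊕ C'_i.
P'0: 0x9 ⊕ 0xD ⊕ 0x5 = 0x1.
P'1: 0x7 ⊕ 0xC ⊕ 0x5 = 0xE.
P'2: 0x0 ⊕ 0xE ⊕ 0xD = 0x3.
P'3: 0xB ⊕ 0xA ⊕ 0x9 = 0x8.
P'4: 0x0 ⊕ 0x8 ⊕ 0xC = 0x4.

P'0 = 0x1, P'1 = 0xE, P'2 = 0x3, P'3 = 0x8, P'4 = 0x4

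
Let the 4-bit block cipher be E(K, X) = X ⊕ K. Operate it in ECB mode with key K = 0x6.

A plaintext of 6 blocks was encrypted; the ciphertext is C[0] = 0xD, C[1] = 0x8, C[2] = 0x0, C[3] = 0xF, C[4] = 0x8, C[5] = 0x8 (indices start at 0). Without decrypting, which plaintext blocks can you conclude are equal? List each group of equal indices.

ECB encrypts each block independently with the same key, so equal ciphertext blocks imply equal plaintext blocks.
C[1] = C[4] = C[5] = 0x8, so P[1] = P[4] = P[5].

P[1] = P[4] = P[5]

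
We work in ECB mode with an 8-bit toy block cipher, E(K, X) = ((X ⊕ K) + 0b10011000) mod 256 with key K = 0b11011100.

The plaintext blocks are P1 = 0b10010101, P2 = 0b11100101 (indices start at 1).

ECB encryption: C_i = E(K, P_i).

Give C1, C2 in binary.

C1: E(K, 0b10010101) = 0b11100001.
C2: E(K, 0b11100101) = 0b11010001.

C1 = 0b11100001, C2 = 0b11010001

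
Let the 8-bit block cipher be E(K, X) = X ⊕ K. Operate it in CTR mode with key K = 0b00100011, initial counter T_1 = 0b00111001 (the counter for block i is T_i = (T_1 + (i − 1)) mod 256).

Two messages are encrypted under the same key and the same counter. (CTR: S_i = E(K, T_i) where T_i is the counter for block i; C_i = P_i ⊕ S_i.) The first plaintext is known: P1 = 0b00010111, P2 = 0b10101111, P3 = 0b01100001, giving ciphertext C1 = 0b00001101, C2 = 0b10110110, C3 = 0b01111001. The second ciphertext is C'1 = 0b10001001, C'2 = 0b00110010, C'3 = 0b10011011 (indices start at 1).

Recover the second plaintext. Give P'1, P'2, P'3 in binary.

P'1 = 0b10010011, P'2 = 0b00101011, P'3 = 0b10000011

In CTR with a reused counter, both messages share the same keystream S_i, so C_i ⊕ C'_i = P_i ⊕ P'_i and thus P'_i = P_i ⊕ C_i ⊕ C'_i.
P'1: 0b00010111 ⊕ 0b00001101 ⊕ 0b10001001 = 0b10010011.
P'2: 0b10101111 ⊕ 0b10110110 ⊕ 0b00110010 = 0b00101011.
P'3: 0b01100001 ⊕ 0b01111001 ⊕ 0b10011011 = 0b10000011.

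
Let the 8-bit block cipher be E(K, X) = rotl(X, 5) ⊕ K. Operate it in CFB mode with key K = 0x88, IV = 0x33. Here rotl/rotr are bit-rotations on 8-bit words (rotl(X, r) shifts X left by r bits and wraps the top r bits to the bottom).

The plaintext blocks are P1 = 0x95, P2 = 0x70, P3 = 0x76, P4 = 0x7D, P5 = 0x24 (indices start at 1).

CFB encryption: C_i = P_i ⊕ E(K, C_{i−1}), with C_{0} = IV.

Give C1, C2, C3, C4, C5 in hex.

C1: E(K, 0x33) = 0xEE; 0x95 ⊕ 0xEE = 0x7B.
C2: E(K, 0x7B) = 0xE7; 0x70 ⊕ 0xE7 = 0x97.
C3: E(K, 0x97) = 0x7A; 0x76 ⊕ 0x7A = 0x0C.
C4: E(K, 0x0C) = 0x09; 0x7D ⊕ 0x09 = 0x74.
C5: E(K, 0x74) = 0x06; 0x24 ⊕ 0x06 = 0x22.

C1 = 0x7B, C2 = 0x97, C3 = 0x0C, C4 = 0x74, C5 = 0x22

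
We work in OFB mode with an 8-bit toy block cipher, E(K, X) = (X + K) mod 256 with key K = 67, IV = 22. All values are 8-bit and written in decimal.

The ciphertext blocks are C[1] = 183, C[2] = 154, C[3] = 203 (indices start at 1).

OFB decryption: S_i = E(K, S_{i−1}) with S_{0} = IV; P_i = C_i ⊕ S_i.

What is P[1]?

P[1]: S = E(K, 22) = 89; 183 ⊕ 89 = 238.

P[1] = 238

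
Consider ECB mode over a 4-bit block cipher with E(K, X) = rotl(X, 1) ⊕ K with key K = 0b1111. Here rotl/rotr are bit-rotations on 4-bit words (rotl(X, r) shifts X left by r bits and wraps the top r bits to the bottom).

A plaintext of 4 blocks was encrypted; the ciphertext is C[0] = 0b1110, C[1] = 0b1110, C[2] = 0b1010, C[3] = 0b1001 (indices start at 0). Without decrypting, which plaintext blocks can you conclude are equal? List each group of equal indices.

ECB encrypts each block independently with the same key, so equal ciphertext blocks imply equal plaintext blocks.
C[0] = C[1] = 0b1110, so P[0] = P[1].

P[0] = P[1]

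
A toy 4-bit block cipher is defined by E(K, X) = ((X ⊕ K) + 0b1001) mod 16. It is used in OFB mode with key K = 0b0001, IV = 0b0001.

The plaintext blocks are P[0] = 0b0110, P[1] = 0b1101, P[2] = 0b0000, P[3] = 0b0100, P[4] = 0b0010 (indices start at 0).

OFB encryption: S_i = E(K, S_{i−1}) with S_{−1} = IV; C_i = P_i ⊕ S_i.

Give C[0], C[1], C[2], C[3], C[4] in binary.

C[0]: S = E(K, 0b0001) = 0b1001; 0b0110 ⊕ 0b1001 = 0b1111.
C[1]: S = E(K, 0b1001) = 0b0001; 0b1101 ⊕ 0b0001 = 0b1100.
C[2]: S = E(K, 0b0001) = 0b1001; 0b0000 ⊕ 0b1001 = 0b1001.
C[3]: S = E(K, 0b1001) = 0b0001; 0b0100 ⊕ 0b0001 = 0b0101.
C[4]: S = E(K, 0b0001) = 0b1001; 0b0010 ⊕ 0b1001 = 0b1011.

C[0] = 0b1111, C[1] = 0b1100, C[2] = 0b1001, C[3] = 0b0101, C[4] = 0b1011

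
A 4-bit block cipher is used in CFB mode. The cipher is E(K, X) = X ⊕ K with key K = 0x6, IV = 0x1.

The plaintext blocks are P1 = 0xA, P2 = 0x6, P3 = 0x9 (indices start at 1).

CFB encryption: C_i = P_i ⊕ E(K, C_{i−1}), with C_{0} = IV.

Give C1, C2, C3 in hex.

C1 = 0xD, C2 = 0xD, C3 = 0x2

C1: E(K, 0x1) = 0x7; 0xA ⊕ 0x7 = 0xD.
C2: E(K, 0xD) = 0xB; 0x6 ⊕ 0xB = 0xD.
C3: E(K, 0xD) = 0xB; 0x9 ⊕ 0xB = 0x2.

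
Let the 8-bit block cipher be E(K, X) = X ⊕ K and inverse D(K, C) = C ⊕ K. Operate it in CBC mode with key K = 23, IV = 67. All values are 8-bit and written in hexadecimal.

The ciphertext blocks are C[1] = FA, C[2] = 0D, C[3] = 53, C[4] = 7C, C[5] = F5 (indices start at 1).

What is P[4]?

CBC decryption: P_i = D(K, C_i) ⊕ C_{i−1}, with C_{0} = IV.
P[4]: D(K, 7C) = 5F; 5F ⊕ 53 = 0C.

P[4] = 0C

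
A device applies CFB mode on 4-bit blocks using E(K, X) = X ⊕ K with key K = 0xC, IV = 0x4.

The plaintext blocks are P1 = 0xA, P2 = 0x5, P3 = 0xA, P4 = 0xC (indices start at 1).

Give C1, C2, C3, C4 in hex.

CFB encryption: C_i = P_i ⊕ E(K, C_{i−1}), with C_{0} = IV.
C1: E(K, 0x4) = 0x8; 0xA ⊕ 0x8 = 0x2.
C2: E(K, 0x2) = 0xE; 0x5 ⊕ 0xE = 0xB.
C3: E(K, 0xB) = 0x7; 0xA ⊕ 0x7 = 0xD.
C4: E(K, 0xD) = 0x1; 0xC ⊕ 0x1 = 0xD.

C1 = 0x2, C2 = 0xB, C3 = 0xD, C4 = 0xD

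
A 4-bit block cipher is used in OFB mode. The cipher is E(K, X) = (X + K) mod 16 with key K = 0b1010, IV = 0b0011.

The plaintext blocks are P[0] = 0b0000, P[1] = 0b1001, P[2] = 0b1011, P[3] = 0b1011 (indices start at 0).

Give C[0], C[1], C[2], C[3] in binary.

C[0] = 0b1101, C[1] = 0b1110, C[2] = 0b1010, C[3] = 0b0000

OFB encryption: S_i = E(K, S_{i−1}) with S_{−1} = IV; C_i = P_i ⊕ S_i.
C[0]: S = E(K, 0b0011) = 0b1101; 0b0000 ⊕ 0b1101 = 0b1101.
C[1]: S = E(K, 0b1101) = 0b0111; 0b1001 ⊕ 0b0111 = 0b1110.
C[2]: S = E(K, 0b0111) = 0b0001; 0b1011 ⊕ 0b0001 = 0b1010.
C[3]: S = E(K, 0b0001) = 0b1011; 0b1011 ⊕ 0b1011 = 0b0000.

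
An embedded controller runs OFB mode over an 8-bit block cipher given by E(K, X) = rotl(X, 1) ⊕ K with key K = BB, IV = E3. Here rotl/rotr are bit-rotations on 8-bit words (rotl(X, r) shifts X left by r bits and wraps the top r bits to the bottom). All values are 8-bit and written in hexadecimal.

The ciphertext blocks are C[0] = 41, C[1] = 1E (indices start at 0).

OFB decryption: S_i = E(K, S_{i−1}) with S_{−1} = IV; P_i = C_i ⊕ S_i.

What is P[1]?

P[0]: S = E(K, E3) = 7C; 41 ⊕ 7C = 3D.
P[1]: S = E(K, 7C) = 43; 1E ⊕ 43 = 5D.

P[1] = 5D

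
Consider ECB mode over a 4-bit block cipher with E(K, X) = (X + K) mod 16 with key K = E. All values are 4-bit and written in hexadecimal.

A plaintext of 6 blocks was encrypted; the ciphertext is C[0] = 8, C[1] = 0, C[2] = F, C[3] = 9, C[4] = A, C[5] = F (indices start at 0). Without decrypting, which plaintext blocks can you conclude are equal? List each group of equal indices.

P[2] = P[5]

ECB encrypts each block independently with the same key, so equal ciphertext blocks imply equal plaintext blocks.
C[2] = C[5] = F, so P[2] = P[5].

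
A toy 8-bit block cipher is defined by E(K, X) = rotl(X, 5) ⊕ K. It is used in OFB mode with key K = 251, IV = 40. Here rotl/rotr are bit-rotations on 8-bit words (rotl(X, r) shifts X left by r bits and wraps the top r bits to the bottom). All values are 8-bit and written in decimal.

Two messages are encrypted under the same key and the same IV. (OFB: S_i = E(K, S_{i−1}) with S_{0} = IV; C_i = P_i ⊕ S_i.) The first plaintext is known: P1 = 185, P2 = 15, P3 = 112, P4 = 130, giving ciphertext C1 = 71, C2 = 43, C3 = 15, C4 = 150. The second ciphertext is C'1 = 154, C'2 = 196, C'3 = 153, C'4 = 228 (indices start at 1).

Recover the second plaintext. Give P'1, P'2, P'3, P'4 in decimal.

In OFB with a reused IV, both messages share the same keystream S_i, so C_i ⊕ C'_i = P_i ⊕ P'_i and thus P'_i = P_i ⊕ C_i ⊕ C'_i.
P'1: 185 ⊕ 71 ⊕ 154 = 100.
P'2: 15 ⊕ 43 ⊕ 196 = 224.
P'3: 112 ⊕ 15 ⊕ 153 = 230.
P'4: 130 ⊕ 150 ⊕ 228 = 240.

P'1 = 100, P'2 = 224, P'3 = 230, P'4 = 240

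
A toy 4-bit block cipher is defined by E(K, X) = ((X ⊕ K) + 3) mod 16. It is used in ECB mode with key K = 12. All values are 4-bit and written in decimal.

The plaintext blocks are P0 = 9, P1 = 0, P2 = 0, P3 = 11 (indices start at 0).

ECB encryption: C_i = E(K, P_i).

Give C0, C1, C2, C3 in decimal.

C0: E(K, 9) = 8.
C1: E(K, 0) = 15.
C2: E(K, 0) = 15.
C3: E(K, 11) = 10.

C0 = 8, C1 = 15, C2 = 15, C3 = 10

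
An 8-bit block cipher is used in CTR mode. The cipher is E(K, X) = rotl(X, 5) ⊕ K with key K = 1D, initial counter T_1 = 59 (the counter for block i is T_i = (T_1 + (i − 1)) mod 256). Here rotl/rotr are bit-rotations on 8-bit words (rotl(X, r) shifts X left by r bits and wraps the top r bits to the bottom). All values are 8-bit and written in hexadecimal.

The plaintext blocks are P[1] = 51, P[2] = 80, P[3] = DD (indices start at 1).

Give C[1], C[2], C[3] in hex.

C[1] = 67, C[2] = D6, C[3] = AB

CTR encryption: S_i = E(K, T_i) where T_i is the counter for block i; C_i = P_i ⊕ S_i.
C[1]: T = 59, S = E(K, T) = 36; 51 ⊕ 36 = 67.
C[2]: T = 5A, S = E(K, T) = 56; 80 ⊕ 56 = D6.
C[3]: T = 5B, S = E(K, T) = 76; DD ⊕ 76 = AB.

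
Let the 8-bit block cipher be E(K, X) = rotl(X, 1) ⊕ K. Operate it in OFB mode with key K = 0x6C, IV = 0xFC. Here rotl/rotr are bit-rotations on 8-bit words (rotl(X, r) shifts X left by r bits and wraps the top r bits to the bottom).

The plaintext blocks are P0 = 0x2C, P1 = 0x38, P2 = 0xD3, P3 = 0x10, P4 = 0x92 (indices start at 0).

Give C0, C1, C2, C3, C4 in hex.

C0 = 0xB9, C1 = 0x7F, C2 = 0x31, C3 = 0xB9, C4 = 0xAD

OFB encryption: S_i = E(K, S_{i−1}) with S_{−1} = IV; C_i = P_i ⊕ S_i.
C0: S = E(K, 0xFC) = 0x95; 0x2C ⊕ 0x95 = 0xB9.
C1: S = E(K, 0x95) = 0x47; 0x38 ⊕ 0x47 = 0x7F.
C2: S = E(K, 0x47) = 0xE2; 0xD3 ⊕ 0xE2 = 0x31.
C3: S = E(K, 0xE2) = 0xA9; 0x10 ⊕ 0xA9 = 0xB9.
C4: S = E(K, 0xA9) = 0x3F; 0x92 ⊕ 0x3F = 0xAD.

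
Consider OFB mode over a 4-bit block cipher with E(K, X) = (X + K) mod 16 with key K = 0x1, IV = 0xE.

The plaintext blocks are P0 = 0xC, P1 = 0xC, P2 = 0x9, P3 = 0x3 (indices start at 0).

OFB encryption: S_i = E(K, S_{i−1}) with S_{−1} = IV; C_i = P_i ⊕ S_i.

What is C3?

C0: S = E(K, 0xE) = 0xF; 0xC ⊕ 0xF = 0x3.
C1: S = E(K, 0xF) = 0x0; 0xC ⊕ 0x0 = 0xC.
C2: S = E(K, 0x0) = 0x1; 0x9 ⊕ 0x1 = 0x8.
C3: S = E(K, 0x1) = 0x2; 0x3 ⊕ 0x2 = 0x1.

C3 = 0x1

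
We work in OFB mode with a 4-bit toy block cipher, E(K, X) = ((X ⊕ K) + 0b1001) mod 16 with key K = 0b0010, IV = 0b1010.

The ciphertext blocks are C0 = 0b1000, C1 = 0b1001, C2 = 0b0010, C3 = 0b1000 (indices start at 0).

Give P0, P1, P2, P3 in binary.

OFB decryption: S_i = E(K, S_{i−1}) with S_{−1} = IV; P_i = C_i ⊕ S_i.
P0: S = E(K, 0b1010) = 0b0001; 0b1000 ⊕ 0b0001 = 0b1001.
P1: S = E(K, 0b0001) = 0b1100; 0b1001 ⊕ 0b1100 = 0b0101.
P2: S = E(K, 0b1100) = 0b0111; 0b0010 ⊕ 0b0111 = 0b0101.
P3: S = E(K, 0b0111) = 0b1110; 0b1000 ⊕ 0b1110 = 0b0110.

P0 = 0b1001, P1 = 0b0101, P2 = 0b0101, P3 = 0b0110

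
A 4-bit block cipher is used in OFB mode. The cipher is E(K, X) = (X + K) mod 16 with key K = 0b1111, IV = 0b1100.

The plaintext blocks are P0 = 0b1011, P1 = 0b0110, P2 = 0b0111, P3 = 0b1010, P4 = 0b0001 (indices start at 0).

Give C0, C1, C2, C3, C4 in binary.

C0 = 0b0000, C1 = 0b1100, C2 = 0b1110, C3 = 0b0010, C4 = 0b0110

OFB encryption: S_i = E(K, S_{i−1}) with S_{−1} = IV; C_i = P_i ⊕ S_i.
C0: S = E(K, 0b1100) = 0b1011; 0b1011 ⊕ 0b1011 = 0b0000.
C1: S = E(K, 0b1011) = 0b1010; 0b0110 ⊕ 0b1010 = 0b1100.
C2: S = E(K, 0b1010) = 0b1001; 0b0111 ⊕ 0b1001 = 0b1110.
C3: S = E(K, 0b1001) = 0b1000; 0b1010 ⊕ 0b1000 = 0b0010.
C4: S = E(K, 0b1000) = 0b0111; 0b0001 ⊕ 0b0111 = 0b0110.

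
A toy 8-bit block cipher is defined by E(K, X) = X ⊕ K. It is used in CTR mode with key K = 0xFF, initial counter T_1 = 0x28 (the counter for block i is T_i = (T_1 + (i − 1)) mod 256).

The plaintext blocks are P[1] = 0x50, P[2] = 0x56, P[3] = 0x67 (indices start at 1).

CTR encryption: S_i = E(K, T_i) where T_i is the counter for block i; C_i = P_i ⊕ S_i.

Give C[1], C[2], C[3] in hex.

C[1] = 0x87, C[2] = 0x80, C[3] = 0xB2

C[1]: T = 0x28, S = E(K, T) = 0xD7; 0x50 ⊕ 0xD7 = 0x87.
C[2]: T = 0x29, S = E(K, T) = 0xD6; 0x56 ⊕ 0xD6 = 0x80.
C[3]: T = 0x2A, S = E(K, T) = 0xD5; 0x67 ⊕ 0xD5 = 0xB2.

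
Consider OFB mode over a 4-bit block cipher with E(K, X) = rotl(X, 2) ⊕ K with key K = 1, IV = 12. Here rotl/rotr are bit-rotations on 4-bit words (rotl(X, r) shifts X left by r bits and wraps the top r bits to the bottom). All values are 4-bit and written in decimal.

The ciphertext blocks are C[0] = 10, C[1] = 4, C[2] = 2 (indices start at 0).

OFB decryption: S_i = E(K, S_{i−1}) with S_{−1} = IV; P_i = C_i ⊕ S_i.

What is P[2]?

P[2] = 5

P[0]: S = E(K, 12) = 2; 10 ⊕ 2 = 8.
P[1]: S = E(K, 2) = 9; 4 ⊕ 9 = 13.
P[2]: S = E(K, 9) = 7; 2 ⊕ 7 = 5.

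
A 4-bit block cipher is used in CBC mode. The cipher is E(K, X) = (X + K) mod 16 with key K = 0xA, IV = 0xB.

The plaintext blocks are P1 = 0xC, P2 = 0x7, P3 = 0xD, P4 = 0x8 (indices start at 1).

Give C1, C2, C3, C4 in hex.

CBC encryption: C_i = E(K, P_i ⊕ C_{i−1}), with C_{0} = IV.
C1: P1 ⊕ 0xB = 0x7; E(K, 0x7) = 0x1.
C2: P2 ⊕ 0x1 = 0x6; E(K, 0x6) = 0x0.
C3: P3 ⊕ 0x0 = 0xD; E(K, 0xD) = 0x7.
C4: P4 ⊕ 0x7 = 0xF; E(K, 0xF) = 0x9.

C1 = 0x1, C2 = 0x0, C3 = 0x7, C4 = 0x9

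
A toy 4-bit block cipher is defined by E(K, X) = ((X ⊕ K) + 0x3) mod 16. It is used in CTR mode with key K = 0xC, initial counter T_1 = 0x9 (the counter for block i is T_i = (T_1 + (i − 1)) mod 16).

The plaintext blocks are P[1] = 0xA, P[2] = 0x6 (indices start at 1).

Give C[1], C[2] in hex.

C[1] = 0x2, C[2] = 0xF

CTR encryption: S_i = E(K, T_i) where T_i is the counter for block i; C_i = P_i ⊕ S_i.
C[1]: T = 0x9, S = E(K, T) = 0x8; 0xA ⊕ 0x8 = 0x2.
C[2]: T = 0xA, S = E(K, T) = 0x9; 0x6 ⊕ 0x9 = 0xF.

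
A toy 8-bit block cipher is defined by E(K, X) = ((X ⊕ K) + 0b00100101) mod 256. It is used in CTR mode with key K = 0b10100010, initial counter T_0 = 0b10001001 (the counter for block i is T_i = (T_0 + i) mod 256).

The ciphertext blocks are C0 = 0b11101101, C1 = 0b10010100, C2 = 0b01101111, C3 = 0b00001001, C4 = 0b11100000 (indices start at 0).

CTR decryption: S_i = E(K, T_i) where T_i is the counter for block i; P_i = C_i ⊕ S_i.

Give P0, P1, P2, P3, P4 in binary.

P0: T = 0b10001001, S = E(K, T) = 0b01010000; 0b11101101 ⊕ 0b01010000 = 0b10111101.
P1: T = 0b10001010, S = E(K, T) = 0b01001101; 0b10010100 ⊕ 0b01001101 = 0b11011001.
P2: T = 0b10001011, S = E(K, T) = 0b01001110; 0b01101111 ⊕ 0b01001110 = 0b00100001.
P3: T = 0b10001100, S = E(K, T) = 0b01010011; 0b00001001 ⊕ 0b01010011 = 0b01011010.
P4: T = 0b10001101, S = E(K, T) = 0b01010100; 0b11100000 ⊕ 0b01010100 = 0b10110100.

P0 = 0b10111101, P1 = 0b11011001, P2 = 0b00100001, P3 = 0b01011010, P4 = 0b10110100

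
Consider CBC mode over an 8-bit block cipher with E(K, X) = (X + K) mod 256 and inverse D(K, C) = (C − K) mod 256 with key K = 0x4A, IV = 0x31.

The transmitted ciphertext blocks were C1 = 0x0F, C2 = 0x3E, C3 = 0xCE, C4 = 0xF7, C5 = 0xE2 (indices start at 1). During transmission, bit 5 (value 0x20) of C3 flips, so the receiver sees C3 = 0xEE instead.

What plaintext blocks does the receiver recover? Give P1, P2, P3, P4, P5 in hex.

CBC decryption: P_i = D(K, C_i) ⊕ C_{i−1}, with C_{0} = IV.
Only C3 changed, to 0xEE. In CBC, a change in C_i garbles P_i and flips the same bit in P_{i+1}. Decrypting the received ciphertext:
P1: D(K, 0x0F) = 0xC5; 0xC5 ⊕ 0x31 = 0xF4.
P2: D(K, 0x3E) = 0xF4; 0xF4 ⊕ 0x0F = 0xFB.
P3: D(K, 0xEE) = 0xA4; 0xA4 ⊕ 0x3E = 0x9A.
P4: D(K, 0xF7) = 0xAD; 0xAD ⊕ 0xEE = 0x43.
P5: D(K, 0xE2) = 0x98; 0x98 ⊕ 0xF7 = 0x6F.
Blocks that differ from the original plaintext: P3, P4.

P1 = 0xF4, P2 = 0xFB, P3 = 0x9A, P4 = 0x43, P5 = 0x6F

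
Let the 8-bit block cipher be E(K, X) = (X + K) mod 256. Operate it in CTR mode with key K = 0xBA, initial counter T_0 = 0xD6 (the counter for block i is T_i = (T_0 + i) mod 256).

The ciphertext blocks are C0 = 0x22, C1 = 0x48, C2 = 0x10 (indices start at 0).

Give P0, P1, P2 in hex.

CTR decryption: S_i = E(K, T_i) where T_i is the counter for block i; P_i = C_i ⊕ S_i.
P0: T = 0xD6, S = E(K, T) = 0x90; 0x22 ⊕ 0x90 = 0xB2.
P1: T = 0xD7, S = E(K, T) = 0x91; 0x48 ⊕ 0x91 = 0xD9.
P2: T = 0xD8, S = E(K, T) = 0x92; 0x10 ⊕ 0x92 = 0x82.

P0 = 0xB2, P1 = 0xD9, P2 = 0x82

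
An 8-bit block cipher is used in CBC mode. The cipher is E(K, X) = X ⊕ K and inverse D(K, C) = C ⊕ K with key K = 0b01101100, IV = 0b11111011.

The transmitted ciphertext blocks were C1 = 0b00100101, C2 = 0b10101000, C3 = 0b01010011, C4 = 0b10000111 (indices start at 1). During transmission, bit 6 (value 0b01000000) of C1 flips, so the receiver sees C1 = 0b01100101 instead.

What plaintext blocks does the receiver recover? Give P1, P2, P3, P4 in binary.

CBC decryption: P_i = D(K, C_i) ⊕ C_{i−1}, with C_{0} = IV.
Only C1 changed, to 0b01100101. In CBC, a change in C_i garbles P_i and flips the same bit in P_{i+1}. Decrypting the received ciphertext:
P1: D(K, 0b01100101) = 0b00001001; 0b00001001 ⊕ 0b11111011 = 0b11110010.
P2: D(K, 0b10101000) = 0b11000100; 0b11000100 ⊕ 0b01100101 = 0b10100001.
P3: D(K, 0b01010011) = 0b00111111; 0b00111111 ⊕ 0b10101000 = 0b10010111.
P4: D(K, 0b10000111) = 0b11101011; 0b11101011 ⊕ 0b01010011 = 0b10111000.
Blocks that differ from the original plaintext: P1, P2.

P1 = 0b11110010, P2 = 0b10100001, P3 = 0b10010111, P4 = 0b10111000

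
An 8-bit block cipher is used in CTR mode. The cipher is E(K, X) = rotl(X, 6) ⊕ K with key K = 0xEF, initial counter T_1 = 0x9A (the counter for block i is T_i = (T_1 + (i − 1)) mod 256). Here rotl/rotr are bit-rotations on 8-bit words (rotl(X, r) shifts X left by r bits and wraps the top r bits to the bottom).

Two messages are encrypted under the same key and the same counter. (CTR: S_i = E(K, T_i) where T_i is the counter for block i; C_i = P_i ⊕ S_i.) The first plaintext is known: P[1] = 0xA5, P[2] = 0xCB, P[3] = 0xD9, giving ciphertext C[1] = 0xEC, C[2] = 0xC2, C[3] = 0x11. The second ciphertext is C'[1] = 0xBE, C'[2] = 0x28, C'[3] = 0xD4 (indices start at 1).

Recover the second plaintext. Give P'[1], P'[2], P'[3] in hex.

In CTR with a reused counter, both messages share the same keystream S_i, so C_i ⊕ C'_i = P_i ⊕ P'_i and thus P'_i = P_i ⊕ C_i ⊕ C'_i.
P'[1]: 0xA5 ⊕ 0xEC ⊕ 0xBE = 0xF7.
P'[2]: 0xCB ⊕ 0xC2 ⊕ 0x28 = 0x21.
P'[3]: 0xD9 ⊕ 0x11 ⊕ 0xD4 = 0x1C.

P'[1] = 0xF7, P'[2] = 0x21, P'[3] = 0x1C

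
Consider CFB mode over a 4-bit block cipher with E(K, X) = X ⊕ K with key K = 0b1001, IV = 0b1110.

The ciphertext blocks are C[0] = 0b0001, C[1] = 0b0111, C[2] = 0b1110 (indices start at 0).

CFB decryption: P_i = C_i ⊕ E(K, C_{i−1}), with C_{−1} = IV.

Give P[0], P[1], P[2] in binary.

P[0] = 0b0110, P[1] = 0b1111, P[2] = 0b0000

P[0]: E(K, 0b1110) = 0b0111; 0b0001 ⊕ 0b0111 = 0b0110.
P[1]: E(K, 0b0001) = 0b1000; 0b0111 ⊕ 0b1000 = 0b1111.
P[2]: E(K, 0b0111) = 0b1110; 0b1110 ⊕ 0b1110 = 0b0000.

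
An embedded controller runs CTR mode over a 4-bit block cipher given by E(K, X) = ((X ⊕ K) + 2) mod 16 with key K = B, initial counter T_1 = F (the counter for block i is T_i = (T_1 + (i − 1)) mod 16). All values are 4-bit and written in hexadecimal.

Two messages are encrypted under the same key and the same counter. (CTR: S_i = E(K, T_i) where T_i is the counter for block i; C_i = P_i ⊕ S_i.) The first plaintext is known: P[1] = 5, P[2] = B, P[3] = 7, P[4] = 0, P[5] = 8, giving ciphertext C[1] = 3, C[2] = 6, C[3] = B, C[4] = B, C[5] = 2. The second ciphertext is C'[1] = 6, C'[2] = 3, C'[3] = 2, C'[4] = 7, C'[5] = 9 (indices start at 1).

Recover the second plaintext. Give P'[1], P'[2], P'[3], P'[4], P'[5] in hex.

P'[1] = 0, P'[2] = E, P'[3] = E, P'[4] = C, P'[5] = 3

In CTR with a reused counter, both messages share the same keystream S_i, so C_i ⊕ C'_i = P_i ⊕ P'_i and thus P'_i = P_i ⊕ C_i ⊕ C'_i.
P'[1]: 5 ⊕ 3 ⊕ 6 = 0.
P'[2]: B ⊕ 6 ⊕ 3 = E.
P'[3]: 7 ⊕ B ⊕ 2 = E.
P'[4]: 0 ⊕ B ⊕ 7 = C.
P'[5]: 8 ⊕ 2 ⊕ 9 = 3.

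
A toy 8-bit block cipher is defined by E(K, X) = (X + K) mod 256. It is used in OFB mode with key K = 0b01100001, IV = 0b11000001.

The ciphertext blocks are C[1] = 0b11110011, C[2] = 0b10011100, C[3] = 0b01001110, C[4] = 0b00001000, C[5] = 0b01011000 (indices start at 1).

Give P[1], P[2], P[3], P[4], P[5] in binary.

OFB decryption: S_i = E(K, S_{i−1}) with S_{0} = IV; P_i = C_i ⊕ S_i.
P[1]: S = E(K, 0b11000001) = 0b00100010; 0b11110011 ⊕ 0b00100010 = 0b11010001.
P[2]: S = E(K, 0b00100010) = 0b10000011; 0b10011100 ⊕ 0b10000011 = 0b00011111.
P[3]: S = E(K, 0b10000011) = 0b11100100; 0b01001110 ⊕ 0b11100100 = 0b10101010.
P[4]: S = E(K, 0b11100100) = 0b01000101; 0b00001000 ⊕ 0b01000101 = 0b01001101.
P[5]: S = E(K, 0b01000101) = 0b10100110; 0b01011000 ⊕ 0b10100110 = 0b11111110.

P[1] = 0b11010001, P[2] = 0b00011111, P[3] = 0b10101010, P[4] = 0b01001101, P[5] = 0b11111110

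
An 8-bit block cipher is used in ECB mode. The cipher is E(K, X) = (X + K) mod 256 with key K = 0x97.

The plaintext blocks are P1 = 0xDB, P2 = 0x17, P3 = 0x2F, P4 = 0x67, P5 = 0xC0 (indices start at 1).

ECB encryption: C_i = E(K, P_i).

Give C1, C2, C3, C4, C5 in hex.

C1: E(K, 0xDB) = 0x72.
C2: E(K, 0x17) = 0xAE.
C3: E(K, 0x2F) = 0xC6.
C4: E(K, 0x67) = 0xFE.
C5: E(K, 0xC0) = 0x57.

C1 = 0x72, C2 = 0xAE, C3 = 0xC6, C4 = 0xFE, C5 = 0x57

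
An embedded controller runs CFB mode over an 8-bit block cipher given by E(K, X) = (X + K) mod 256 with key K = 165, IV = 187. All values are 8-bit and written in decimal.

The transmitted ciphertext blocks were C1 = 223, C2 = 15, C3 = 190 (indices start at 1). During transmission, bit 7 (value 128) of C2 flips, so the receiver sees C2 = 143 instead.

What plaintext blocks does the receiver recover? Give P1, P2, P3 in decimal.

P1 = 191, P2 = 11, P3 = 138

CFB decryption: P_i = C_i ⊕ E(K, C_{i−1}), with C_{0} = IV.
Only C2 changed, to 143. In CFB, a change in C_i flips the same bit in P_i and garbles P_{i+1}. Decrypting the received ciphertext:
P1: E(K, 187) = 96; 223 ⊕ 96 = 191.
P2: E(K, 223) = 132; 143 ⊕ 132 = 11.
P3: E(K, 143) = 52; 190 ⊕ 52 = 138.
Blocks that differ from the original plaintext: P2, P3.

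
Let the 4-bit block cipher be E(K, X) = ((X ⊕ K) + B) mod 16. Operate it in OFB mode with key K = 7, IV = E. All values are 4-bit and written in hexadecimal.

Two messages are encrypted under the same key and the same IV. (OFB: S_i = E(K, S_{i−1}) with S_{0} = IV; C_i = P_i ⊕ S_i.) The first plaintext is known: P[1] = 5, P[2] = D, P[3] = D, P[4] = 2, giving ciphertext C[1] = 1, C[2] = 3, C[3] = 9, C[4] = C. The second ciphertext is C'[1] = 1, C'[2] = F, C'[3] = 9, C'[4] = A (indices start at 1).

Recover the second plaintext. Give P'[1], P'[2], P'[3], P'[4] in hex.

P'[1] = 5, P'[2] = 1, P'[3] = D, P'[4] = 4

In OFB with a reused IV, both messages share the same keystream S_i, so C_i ⊕ C'_i = P_i ⊕ P'_i and thus P'_i = P_i ⊕ C_i ⊕ C'_i.
P'[1]: 5 ⊕ 1 ⊕ 1 = 5.
P'[2]: D ⊕ 3 ⊕ F = 1.
P'[3]: D ⊕ 9 ⊕ 9 = D.
P'[4]: 2 ⊕ C ⊕ A = 4.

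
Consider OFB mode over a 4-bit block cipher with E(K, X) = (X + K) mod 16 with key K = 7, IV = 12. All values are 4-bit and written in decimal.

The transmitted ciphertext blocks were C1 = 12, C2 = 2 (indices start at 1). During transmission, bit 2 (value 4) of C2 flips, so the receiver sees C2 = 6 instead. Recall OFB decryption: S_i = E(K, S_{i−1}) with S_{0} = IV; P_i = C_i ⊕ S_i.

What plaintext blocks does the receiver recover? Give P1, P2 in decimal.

Only C2 changed, to 6. In OFB, a change in C_i flips the same bit in P_i only; the keystream is unaffected. Decrypting the received ciphertext:
P1: S = E(K, 12) = 3; 12 ⊕ 3 = 15.
P2: S = E(K, 3) = 10; 6 ⊕ 10 = 12.
Blocks that differ from the original plaintext: P2.

P1 = 15, P2 = 12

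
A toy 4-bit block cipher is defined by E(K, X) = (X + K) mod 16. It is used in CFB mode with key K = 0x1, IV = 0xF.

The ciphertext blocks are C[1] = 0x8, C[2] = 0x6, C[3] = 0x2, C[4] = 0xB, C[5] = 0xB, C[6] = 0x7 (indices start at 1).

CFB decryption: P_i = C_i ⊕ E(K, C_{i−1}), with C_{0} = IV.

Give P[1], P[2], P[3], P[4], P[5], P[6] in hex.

P[1]: E(K, 0xF) = 0x0; 0x8 ⊕ 0x0 = 0x8.
P[2]: E(K, 0x8) = 0x9; 0x6 ⊕ 0x9 = 0xF.
P[3]: E(K, 0x6) = 0x7; 0x2 ⊕ 0x7 = 0x5.
P[4]: E(K, 0x2) = 0x3; 0xB ⊕ 0x3 = 0x8.
P[5]: E(K, 0xB) = 0xC; 0xB ⊕ 0xC = 0x7.
P[6]: E(K, 0xB) = 0xC; 0x7 ⊕ 0xC = 0xB.

P[1] = 0x8, P[2] = 0xF, P[3] = 0x5, P[4] = 0x8, P[5] = 0x7, P[6] = 0xB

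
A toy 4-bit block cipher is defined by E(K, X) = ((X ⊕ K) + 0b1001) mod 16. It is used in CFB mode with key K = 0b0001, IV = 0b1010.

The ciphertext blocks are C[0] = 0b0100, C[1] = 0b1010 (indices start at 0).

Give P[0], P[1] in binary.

CFB decryption: P_i = C_i ⊕ E(K, C_{i−1}), with C_{−1} = IV.
P[0]: E(K, 0b1010) = 0b0100; 0b0100 ⊕ 0b0100 = 0b0000.
P[1]: E(K, 0b0100) = 0b1110; 0b1010 ⊕ 0b1110 = 0b0100.

P[0] = 0b0000, P[1] = 0b0100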